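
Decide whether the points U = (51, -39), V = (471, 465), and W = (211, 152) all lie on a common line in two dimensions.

UV = (420, 504), UW = (160, 191).
Twice the signed area of △UVW is (420)(191) − (504)(160) = -420.
The area is nonzero, so the three points are not collinear.

No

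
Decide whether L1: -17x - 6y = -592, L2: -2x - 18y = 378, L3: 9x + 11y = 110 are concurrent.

Lines aᵢx + bᵢy = cᵢ with pairwise distinct directions are concurrent exactly when det[aᵢ bᵢ cᵢ] = 0.
Here the determinant is -266.
Nonzero, so no common point exists.

No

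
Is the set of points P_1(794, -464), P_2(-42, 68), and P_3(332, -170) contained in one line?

Yes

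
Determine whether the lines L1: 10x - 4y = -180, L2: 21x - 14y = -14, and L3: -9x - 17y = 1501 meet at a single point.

Yes

Intersecting L1 and L2: solving the 2×2 system gives (x, y) = (-44, -65).
Substitute into L3: (-9)(-44) + (-17)(-65) = 1501.
This equals 1501, so (-44, -65) lies on all three lines and they are concurrent.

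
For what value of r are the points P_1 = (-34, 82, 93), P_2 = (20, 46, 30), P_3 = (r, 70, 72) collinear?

Collinearity requires P_1P_2 × P_1P_3 = 0; each component is linear in r.
The y-component gives (-63)r + (-1008) = 0, so r = -16.
The remaining components then also vanish.

-16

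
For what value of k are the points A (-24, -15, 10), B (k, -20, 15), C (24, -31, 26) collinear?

-9

Direction AC = (48, -16, 16). From the y-coordinate of B, the parameter along the line is τ = (-20 − (-15))/(-16) = 5/16.
Then k = (-24) + 5/16·(48) = -9.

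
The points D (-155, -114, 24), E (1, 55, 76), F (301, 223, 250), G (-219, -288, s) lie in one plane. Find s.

Coplanarity ⇔ det[DE; DF; DG] = 0.
Expanding, this is linear in s: (-24492)s + (1273584) = 0.
So s = 52.

52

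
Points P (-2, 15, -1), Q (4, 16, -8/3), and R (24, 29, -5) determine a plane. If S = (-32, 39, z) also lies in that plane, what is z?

17

A normal to the plane is n = PQ × PR = (58/3, -58/3, 58).
S lies in the plane iff n · PS = 0.
This gives (58)z + (-986) = 0, so z = 17.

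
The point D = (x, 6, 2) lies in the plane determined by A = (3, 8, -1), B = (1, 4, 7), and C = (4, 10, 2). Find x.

2

A normal to the plane is n = AB × AC = (-28, 14, 0).
D lies in the plane iff n · AD = 0.
This gives (-28)x + (56) = 0, so x = 2.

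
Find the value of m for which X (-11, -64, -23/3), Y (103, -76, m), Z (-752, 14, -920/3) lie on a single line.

115/3

Collinearity requires XY × XZ = 0; each component is linear in m.
The x-component gives (-78)m + (2990) = 0, so m = 115/3.
The remaining components then also vanish.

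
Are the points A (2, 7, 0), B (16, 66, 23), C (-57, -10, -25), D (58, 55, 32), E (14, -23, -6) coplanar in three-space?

The plane through A, B, C has normal n = AB × AC = (-1084, -1007, 3243) and equation n·P = -9217.
Checking the remaining points: n·D = -14481, n·E = -11473.
Since n·D = -14481 ≠ -9217, D is off the plane and the points are not all coplanar.

No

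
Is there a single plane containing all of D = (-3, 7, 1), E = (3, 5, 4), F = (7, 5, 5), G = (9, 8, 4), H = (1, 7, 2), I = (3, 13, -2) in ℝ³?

The plane through D, E, F has normal n = DE × DF = (-2, 6, 8) and equation n·P = 56.
Checking the remaining points: n·G = 62, n·H = 56, n·I = 56.
Since n·G = 62 ≠ 56, G is off the plane and the points are not all coplanar.

No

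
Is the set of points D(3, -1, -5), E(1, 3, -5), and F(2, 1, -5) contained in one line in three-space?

Yes

DE = (-2, 4, 0), DF = (-1, 2, 0).
DE × DF = (0, 0, 0).
The cross product vanishes, so the three points are collinear.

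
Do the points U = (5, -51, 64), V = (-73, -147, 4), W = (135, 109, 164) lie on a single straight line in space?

Yes

UV = (-78, -96, -60), UW = (130, 160, 100).
Each component of UW is -5/3 times the corresponding component of UV, so UW = -5/3·UV and the points are collinear.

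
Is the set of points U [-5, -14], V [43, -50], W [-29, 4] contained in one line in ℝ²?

UV = (48, -36), UW = (-24, 18).
Checking proportionality: UW = -1/2·UV, so the vectors are parallel and the points are collinear.

Yes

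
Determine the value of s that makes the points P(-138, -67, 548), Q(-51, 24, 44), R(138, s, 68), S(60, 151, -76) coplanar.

Normal to plane PQS: n = (53088, -45504, 948); plane equation n·X = -3757872.
Requiring n·R = -3757872: (-45504)s + (7390608) = -3757872.
So s = 245.

245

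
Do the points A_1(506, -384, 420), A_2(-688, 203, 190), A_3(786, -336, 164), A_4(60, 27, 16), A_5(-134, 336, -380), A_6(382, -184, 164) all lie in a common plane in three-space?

No

The plane through A_1, A_2, A_3 has normal n = A_1A_2 × A_1A_3 = (-139232, -370064, -221672) and equation n·P = -21449056.
Checking the remaining points: n·A_4 = -21892400, n·A_5 = -21449056, n·A_6 = -21449056.
Since n·A_4 = -21892400 ≠ -21449056, A_4 is off the plane and the points are not all coplanar.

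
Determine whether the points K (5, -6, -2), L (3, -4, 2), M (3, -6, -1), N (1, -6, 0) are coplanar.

The four points are coplanar iff the 3×3 determinant with rows KL, KM, KN is zero.
Rows: (-2, 2, 4), (-2, 0, 1), (-4, 0, 2).
Expanding along the first row: (-2)(0) − (2)(0) + (4)(0) = 0.
Zero determinant ⇒ coplanar.

Yes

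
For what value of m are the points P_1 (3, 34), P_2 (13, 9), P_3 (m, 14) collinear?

11

The three points are collinear iff det[P_1P_2; P_1P_3] = 0.
This determinant is linear in m: (25)m + (-275) = 0, so m = 11.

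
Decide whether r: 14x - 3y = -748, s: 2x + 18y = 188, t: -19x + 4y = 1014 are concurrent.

Intersecting r and s: solving the 2×2 system gives (x, y) = (-50, 16).
Substitute into t: (-19)(-50) + (4)(16) = 1014.
This equals 1014, so (-50, 16) lies on all three lines and they are concurrent.

Yes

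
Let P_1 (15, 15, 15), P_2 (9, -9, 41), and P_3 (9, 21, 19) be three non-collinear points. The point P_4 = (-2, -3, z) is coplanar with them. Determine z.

Coplanarity requires P_1P_2 · (P_1P_3 × P_1P_4) = 0.
P_1P_2 = (-6, -24, 26), P_1P_3 = (-6, 6, 4); the triple product is linear in z with coefficient -180 and constant term 9360.
Setting it to zero: z = 52.

52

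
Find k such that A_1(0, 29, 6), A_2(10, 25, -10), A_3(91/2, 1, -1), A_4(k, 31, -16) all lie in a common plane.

2

The points are coplanar iff A_1A_2 · (A_1A_3 × A_1A_4) = 0.
Expanding, this is linear in k: (-420)k + (840) = 0.
So k = 2.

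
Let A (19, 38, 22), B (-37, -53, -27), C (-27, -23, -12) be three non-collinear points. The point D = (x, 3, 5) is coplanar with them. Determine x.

11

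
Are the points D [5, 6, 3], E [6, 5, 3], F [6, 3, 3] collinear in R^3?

No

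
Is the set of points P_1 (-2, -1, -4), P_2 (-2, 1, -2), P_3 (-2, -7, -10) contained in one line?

Yes

P_1P_2 = (0, 2, 2), P_1P_3 = (0, -6, -6).
Each component of P_1P_3 is -3 times the corresponding component of P_1P_2, so P_1P_3 = -3·P_1P_2 and the points are collinear.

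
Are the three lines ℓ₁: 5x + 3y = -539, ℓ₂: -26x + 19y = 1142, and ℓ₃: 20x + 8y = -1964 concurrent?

Lines aᵢx + bᵢy = cᵢ with pairwise distinct directions are concurrent exactly when det[aᵢ bᵢ cᵢ] = 0.
Here the determinant is 0.
It vanishes, so the lines are concurrent at (-79, -48).

Yes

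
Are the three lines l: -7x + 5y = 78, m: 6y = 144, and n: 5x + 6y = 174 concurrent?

Yes

Intersecting l and m: solving the 2×2 system gives (x, y) = (6, 24).
Substitute into n: (5)(6) + (6)(24) = 174.
This equals 174, so (6, 24) lies on all three lines and they are concurrent.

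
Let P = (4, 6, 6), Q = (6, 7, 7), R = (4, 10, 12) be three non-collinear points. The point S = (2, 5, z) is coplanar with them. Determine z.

5

A normal to the plane is n = PQ × PR = (2, -12, 8).
S lies in the plane iff n · PS = 0.
This gives (8)z + (-40) = 0, so z = 5.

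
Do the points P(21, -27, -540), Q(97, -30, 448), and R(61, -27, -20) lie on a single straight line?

PQ = (76, -3, 988), PR = (40, 0, 520).
PQ × PR = (-1560, 0, 120).
The cross product is nonzero, so the points do not lie on one line.

No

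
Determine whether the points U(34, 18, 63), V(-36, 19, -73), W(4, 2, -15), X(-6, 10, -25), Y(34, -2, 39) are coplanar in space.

Yes

The plane through U, V, W has normal n = UV × UW = (-2254, -1380, 1150) and equation n·P = -29026.
Checking the remaining points: n·X = -29026, n·Y = -29026.
All equal -29026, so all 5 points lie in one plane.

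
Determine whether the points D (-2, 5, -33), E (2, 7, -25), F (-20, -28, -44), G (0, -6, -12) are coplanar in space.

No

With D as base: DE = (4, 2, 8), DF = (-18, -33, -11), DG = (2, -11, 21).
DF × DG = (-814, 356, 264).
DE · (DF × DG) = -432.
Since -432 ≠ 0, the four points are not coplanar.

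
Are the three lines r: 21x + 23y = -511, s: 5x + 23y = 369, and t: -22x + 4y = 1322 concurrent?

Yes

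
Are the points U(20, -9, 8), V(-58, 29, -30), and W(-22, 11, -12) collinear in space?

No

UV = (-78, 38, -38), UW = (-42, 20, -20).
UV × UW = (0, 36, 36).
The cross product is nonzero, so the points do not lie on one line.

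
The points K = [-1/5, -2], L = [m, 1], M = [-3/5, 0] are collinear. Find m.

-4/5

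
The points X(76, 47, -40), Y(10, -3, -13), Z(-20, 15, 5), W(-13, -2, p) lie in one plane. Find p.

-1

Coplanarity ⇔ det[XY; XZ; XW] = 0.
Expanding, this is linear in p: (-2688)p + (-2688) = 0.
So p = -1.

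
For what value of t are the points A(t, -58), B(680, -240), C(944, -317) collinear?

The three points are collinear iff det[AB; AC] = 0.
This determinant is linear in t: (77)t + (-4312) = 0, so t = 56.

56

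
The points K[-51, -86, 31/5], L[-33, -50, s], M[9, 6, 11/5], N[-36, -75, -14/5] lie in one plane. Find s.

53/5

The points are coplanar iff KL · (KM × KN) = 0.
Expanding, this is linear in s: (-720)s + (7632) = 0.
So s = 53/5.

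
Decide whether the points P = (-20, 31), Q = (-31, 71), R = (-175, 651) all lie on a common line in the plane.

PQ = (-11, 40), PR = (-155, 620).
Twice the signed area of △PQR is (-11)(620) − (40)(-155) = -620.
The area is nonzero, so the three points are not collinear.

No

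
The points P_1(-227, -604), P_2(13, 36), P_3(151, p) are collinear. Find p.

404

Collinearity: (P_3 − P_1) must be parallel to (P_2 − P_1) = (240, 640).
Cross-multiplying the components: (p − (-604))·(240) = (378)·(640).
Solving gives p = 404.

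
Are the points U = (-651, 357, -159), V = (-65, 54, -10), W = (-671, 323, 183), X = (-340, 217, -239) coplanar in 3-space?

A normal to the plane through U, V, W is n = UV × UW = (-98560, -203392, -25984).
The plane has equation n·P = -4316928. For X: n·X = -4415488.
-4415488 ≠ -4316928, so X is off the plane.

No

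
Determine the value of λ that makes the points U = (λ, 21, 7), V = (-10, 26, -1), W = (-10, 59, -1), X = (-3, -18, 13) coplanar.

-6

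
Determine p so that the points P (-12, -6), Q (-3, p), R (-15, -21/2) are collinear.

Collinearity: (Q − P) must be parallel to (R − P) = (-3, -9/2).
Cross-multiplying the components: (p − (-6))·(-3) = (9)·(-9/2).
Solving gives p = 15/2.

15/2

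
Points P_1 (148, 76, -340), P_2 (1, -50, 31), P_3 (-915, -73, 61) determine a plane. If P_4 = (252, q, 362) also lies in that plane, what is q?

Coplanarity requires P_1P_2 · (P_1P_3 × P_1P_4) = 0.
P_1P_2 = (-147, -126, 371), P_1P_3 = (-1063, -149, 401); the triple product is linear in q with coefficient -335426 and constant term -52661882.
Setting it to zero: q = -157.

-157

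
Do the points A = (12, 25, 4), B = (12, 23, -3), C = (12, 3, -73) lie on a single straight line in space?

Yes

AB = (0, -2, -7), AC = (0, -22, -77).
AB × AC = (0, 0, 0).
The cross product vanishes, so the three points are collinear.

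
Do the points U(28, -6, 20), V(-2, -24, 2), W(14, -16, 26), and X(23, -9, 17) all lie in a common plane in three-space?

With U as base: UV = (-30, -18, -18), UW = (-14, -10, 6), UX = (-5, -3, -3).
UW × UX = (48, -72, -8).
UV · (UW × UX) = 0.
The scalar triple product vanishes, so the four points are coplanar.

Yes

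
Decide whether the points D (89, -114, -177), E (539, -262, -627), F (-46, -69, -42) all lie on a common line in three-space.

No

DE = (450, -148, -450), DF = (-135, 45, 135).
Comparing components 2 and 3: (-148)(135) − (-450)(45) = 270 ≠ 0, so DE and DF are not parallel and the points are not collinear.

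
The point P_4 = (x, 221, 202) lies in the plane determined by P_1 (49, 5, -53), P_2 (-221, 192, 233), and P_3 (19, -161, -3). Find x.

-196

Coplanarity requires P_1P_2 · (P_1P_3 × P_1P_4) = 0.
P_1P_2 = (-270, 187, 286), P_1P_3 = (-30, -166, 50); the triple product is linear in x with coefficient 56826 and constant term 11137896.
Setting it to zero: x = -196.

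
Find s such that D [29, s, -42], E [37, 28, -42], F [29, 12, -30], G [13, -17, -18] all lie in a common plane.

The points are coplanar iff DE · (DF × DG) = 0.
Expanding, this is linear in s: (96)s + (-1440) = 0.
So s = 15.

15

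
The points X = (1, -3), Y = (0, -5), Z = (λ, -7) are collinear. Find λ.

-1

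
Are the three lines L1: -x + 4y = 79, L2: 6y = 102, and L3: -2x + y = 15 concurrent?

No

Intersecting L1 and L2: solving the 2×2 system gives (x, y) = (-11, 17).
Substitute into L3: (-2)(-11) + (1)(17) = 39.
But L3 requires 15 ≠ 39, so the three lines have no common point.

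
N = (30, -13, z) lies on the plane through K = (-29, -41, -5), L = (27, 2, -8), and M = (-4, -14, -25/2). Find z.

11/2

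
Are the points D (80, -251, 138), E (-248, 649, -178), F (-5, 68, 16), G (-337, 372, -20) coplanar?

With D as base: DE = (-328, 900, -316), DF = (-85, 319, -122), DG = (-417, 623, -158).
DF × DG = (25604, 37444, 80068).
DE · (DF × DG) = 0.
The scalar triple product vanishes, so the four points are coplanar.

Yes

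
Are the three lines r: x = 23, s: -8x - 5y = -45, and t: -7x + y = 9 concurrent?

Intersecting r and s: solving the 2×2 system gives (x, y) = (23, -139/5).
Substitute into t: (-7)(23) + (1)(-139/5) = -944/5.
But t requires 9 ≠ -944/5, so the three lines have no common point.

No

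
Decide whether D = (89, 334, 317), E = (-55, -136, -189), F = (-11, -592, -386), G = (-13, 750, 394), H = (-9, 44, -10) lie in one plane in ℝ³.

No

The plane through D, E, F has normal n = DE × DF = (-138146, -50632, 86344) and equation n·P = -1835034.
Checking the remaining points: n·G = -2158566, n·H = -1847934.
Since n·G = -2158566 ≠ -1835034, G is off the plane and the points are not all coplanar.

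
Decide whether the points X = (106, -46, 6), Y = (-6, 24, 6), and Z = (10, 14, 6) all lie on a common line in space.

XY = (-112, 70, 0), XZ = (-96, 60, 0).
XY × XZ = (0, 0, 0).
The cross product vanishes, so the three points are collinear.

Yes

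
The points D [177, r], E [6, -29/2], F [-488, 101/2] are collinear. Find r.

-37

The three points are collinear iff det[DE; DF] = 0.
This determinant is linear in r: (-494)r + (-18278) = 0, so r = -37.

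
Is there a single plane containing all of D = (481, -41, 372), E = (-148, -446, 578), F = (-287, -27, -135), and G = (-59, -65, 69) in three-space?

No

With D as base: DE = (-629, -405, 206), DF = (-768, 14, -507), DG = (-540, -24, -303).
DF × DG = (-16410, 41076, 25992).
DE · (DF × DG) = -959538.
Since -959538 ≠ 0, the four points are not coplanar.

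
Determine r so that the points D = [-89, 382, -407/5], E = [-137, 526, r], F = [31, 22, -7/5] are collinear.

Collinearity requires DE × DF = 0; each component is linear in r.
The x-component gives (360)r + (40824) = 0, so r = -567/5.
The remaining components then also vanish.

-567/5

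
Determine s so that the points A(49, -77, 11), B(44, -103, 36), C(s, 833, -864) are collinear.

Collinearity requires AB × AC = 0; each component is linear in s.
The y-component gives (25)s + (-5600) = 0, so s = 224.
The remaining components then also vanish.

224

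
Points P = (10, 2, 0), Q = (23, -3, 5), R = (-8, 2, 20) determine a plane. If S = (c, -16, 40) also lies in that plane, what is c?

37

A normal to the plane is n = PQ × PR = (-100, -350, -90).
S lies in the plane iff n · PS = 0.
This gives (-100)c + (3700) = 0, so c = 37.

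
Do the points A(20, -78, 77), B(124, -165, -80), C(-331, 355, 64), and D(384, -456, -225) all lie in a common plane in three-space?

A normal to the plane through A, B, C is n = AB × AC = (69112, 56459, 14495).
The plane has equation n·P = -1905447. For D: n·D = -2467671.
-2467671 ≠ -1905447, so D is off the plane.

No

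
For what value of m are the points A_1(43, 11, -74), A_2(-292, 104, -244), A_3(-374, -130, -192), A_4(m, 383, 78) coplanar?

Normal to plane A_1A_2A_3: n = (-34944, 31360, 86016); plane equation n·P = -7522816.
Requiring n·A_4 = -7522816: (-34944)m + (18720128) = -7522816.
So m = 751.

751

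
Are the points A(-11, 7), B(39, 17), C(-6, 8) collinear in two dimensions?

AB = (50, 10), AC = (5, 1).
Twice the signed area of △ABC is (50)(1) − (10)(5) = 0.
The triangle is degenerate (zero area), so the points are collinear.

Yes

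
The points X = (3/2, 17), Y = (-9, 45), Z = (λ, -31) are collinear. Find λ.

Collinearity: (Z − X) must be parallel to (Y − X) = (-21/2, 28).
Cross-multiplying the components: (λ − 3/2)·(28) = (-48)·(-21/2).
Solving gives λ = 39/2.

39/2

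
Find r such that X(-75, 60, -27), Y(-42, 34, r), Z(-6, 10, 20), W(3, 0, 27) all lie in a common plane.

-4

Coplanarity ⇔ det[XY; XZ; XW] = 0.
Expanding, this is linear in r: (-240)r + (-960) = 0.
So r = -4.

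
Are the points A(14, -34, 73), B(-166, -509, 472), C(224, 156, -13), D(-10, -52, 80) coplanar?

No

With A as base: AB = (-180, -475, 399), AC = (210, 190, -86), AD = (-24, -18, 7).
AC × AD = (-218, 594, 780).
AB · (AC × AD) = 68310.
Since 68310 ≠ 0, the four points are not coplanar.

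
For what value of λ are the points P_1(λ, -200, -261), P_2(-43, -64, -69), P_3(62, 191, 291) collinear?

Collinearity requires P_1P_2 × P_1P_3 = 0; each component is linear in λ.
The y-component gives (360)λ + (35640) = 0, so λ = -99.
The remaining components then also vanish.

-99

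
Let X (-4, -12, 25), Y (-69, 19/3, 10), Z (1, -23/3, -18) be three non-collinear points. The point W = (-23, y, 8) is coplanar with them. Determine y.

-5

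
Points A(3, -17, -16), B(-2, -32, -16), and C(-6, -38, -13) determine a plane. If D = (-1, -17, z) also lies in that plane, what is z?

A normal to the plane is n = AB × AC = (-45, 15, -30).
D lies in the plane iff n · AD = 0.
This gives (-30)z + (-300) = 0, so z = -10.

-10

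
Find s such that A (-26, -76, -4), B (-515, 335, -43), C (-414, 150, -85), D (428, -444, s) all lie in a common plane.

The points are coplanar iff AB · (AC × AD) = 0.
Expanding, this is linear in s: (48954)s + (-1909206) = 0.
So s = 39.

39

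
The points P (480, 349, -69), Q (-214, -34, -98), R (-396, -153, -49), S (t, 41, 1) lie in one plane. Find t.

The points are coplanar iff PQ · (PR × PS) = 0.
Expanding, this is linear in t: (-22218)t + (-533232) = 0.
So t = -24.

-24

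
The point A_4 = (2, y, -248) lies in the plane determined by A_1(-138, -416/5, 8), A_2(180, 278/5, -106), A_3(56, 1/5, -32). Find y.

-66/5

A normal to the plane is n = A_1A_2 × A_1A_3 = (19778/5, -9396, -406).
A_4 lies in the plane iff n · A_1A_4 = 0.
This gives (-9396)y + (-620136/5) = 0, so y = -66/5.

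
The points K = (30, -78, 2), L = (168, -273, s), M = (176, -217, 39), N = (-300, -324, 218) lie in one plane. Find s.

71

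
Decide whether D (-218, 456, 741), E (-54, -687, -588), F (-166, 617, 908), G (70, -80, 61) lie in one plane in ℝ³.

With D as base: DE = (164, -1143, -1329), DF = (52, 161, 167), DG = (288, -536, -680).
DF × DG = (-19968, 83456, -74240).
DE · (DF × DG) = 0.
The scalar triple product vanishes, so the four points are coplanar.

Yes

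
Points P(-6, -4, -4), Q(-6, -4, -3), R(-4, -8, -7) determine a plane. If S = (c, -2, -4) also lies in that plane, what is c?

-7

The plane through P, Q, R has equation 4x + 2y = -32.
Substituting S: (4)c + (-4) = -32, so c = -7.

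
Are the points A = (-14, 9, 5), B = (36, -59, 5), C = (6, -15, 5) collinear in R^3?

AB = (50, -68, 0), AC = (20, -24, 0).
Comparing components 1 and 2: (50)(-24) − (-68)(20) = 160 ≠ 0, so AB and AC are not parallel and the points are not collinear.

No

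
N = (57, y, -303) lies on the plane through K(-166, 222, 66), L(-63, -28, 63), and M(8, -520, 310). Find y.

146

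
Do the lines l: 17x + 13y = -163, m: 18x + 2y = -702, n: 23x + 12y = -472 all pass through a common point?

Intersecting l and m: solving the 2×2 system gives (x, y) = (-44, 45).
Substitute into n: (23)(-44) + (12)(45) = -472.
This equals -472, so (-44, 45) lies on all three lines and they are concurrent.

Yes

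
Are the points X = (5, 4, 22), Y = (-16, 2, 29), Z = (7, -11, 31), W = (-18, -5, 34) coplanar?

Yes

A normal to the plane through X, Y, Z is n = XY × XZ = (87, 203, 319).
The plane has equation n·P = 8265. For W: n·W = 8265.
Equal, so W lies in the plane and all four are coplanar.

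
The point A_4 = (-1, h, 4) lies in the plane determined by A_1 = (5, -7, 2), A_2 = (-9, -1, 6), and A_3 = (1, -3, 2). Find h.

-5

Coplanarity requires A_1A_2 · (A_1A_3 × A_1A_4) = 0.
A_1A_2 = (-14, 6, 4), A_1A_3 = (-4, 4, 0); the triple product is linear in h with coefficient -16 and constant term -80.
Setting it to zero: h = -5.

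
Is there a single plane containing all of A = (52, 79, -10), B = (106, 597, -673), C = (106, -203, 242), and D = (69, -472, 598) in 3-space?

With A as base: AB = (54, 518, -663), AC = (54, -282, 252), AD = (17, -551, 608).
AC × AD = (-32604, -28548, -24960).
AB · (AC × AD) = 0.
The scalar triple product vanishes, so the four points are coplanar.

Yes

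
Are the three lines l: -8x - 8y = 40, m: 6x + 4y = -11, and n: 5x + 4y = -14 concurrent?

Lines aᵢx + bᵢy = cᵢ with pairwise distinct directions are concurrent exactly when det[aᵢ bᵢ cᵢ] = 0.
Here the determinant is 24.
Nonzero, so no common point exists.

No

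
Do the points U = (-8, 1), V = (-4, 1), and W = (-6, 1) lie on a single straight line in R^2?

UV = (4, 0), UW = (2, 0).
det[UV; UW] = (4)(0) − (0)(2) = 0.
The determinant is zero, so the points are collinear.

Yes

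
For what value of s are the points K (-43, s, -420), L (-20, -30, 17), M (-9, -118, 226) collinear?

154

Direction LM = (11, -88, 209). From the x-coordinate of K, the parameter along the line is τ = (-43 − (-20))/11 = -23/11.
Then s = (-30) + (-23/11)·(-88) = 154.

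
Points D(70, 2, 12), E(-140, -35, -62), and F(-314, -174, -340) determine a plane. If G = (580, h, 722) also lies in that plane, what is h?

Coplanarity requires DE · (DF × DG) = 0.
DE = (-210, -37, -74), DF = (-384, -176, -352); the triple product is linear in h with coefficient -45504 and constant term 16244928.
Setting it to zero: h = 357.

357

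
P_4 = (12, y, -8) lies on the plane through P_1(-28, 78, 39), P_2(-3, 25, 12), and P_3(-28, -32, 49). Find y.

35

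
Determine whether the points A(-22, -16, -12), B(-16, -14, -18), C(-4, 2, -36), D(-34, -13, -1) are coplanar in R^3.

No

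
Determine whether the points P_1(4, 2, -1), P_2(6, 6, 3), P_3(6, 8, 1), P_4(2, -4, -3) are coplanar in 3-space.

Yes

A normal to the plane through P_1, P_2, P_3 is n = P_1P_2 × P_1P_3 = (-16, 4, 4).
The plane has equation n·P = -60. For P_4: n·P_4 = -60.
Equal, so P_4 lies in the plane and all four are coplanar.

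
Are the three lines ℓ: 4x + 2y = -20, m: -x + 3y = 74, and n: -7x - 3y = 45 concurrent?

No

Intersecting ℓ and m: solving the 2×2 system gives (x, y) = (-104/7, 138/7).
Substitute into n: (-7)(-104/7) + (-3)(138/7) = 314/7.
But n requires 45 ≠ 314/7, so the three lines have no common point.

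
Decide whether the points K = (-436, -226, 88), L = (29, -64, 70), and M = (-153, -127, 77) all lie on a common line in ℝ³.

KL = (465, 162, -18), KM = (283, 99, -11).
Comparing components 3 and 1: (-18)(283) − (465)(-11) = 21 ≠ 0, so KL and KM are not parallel and the points are not collinear.

No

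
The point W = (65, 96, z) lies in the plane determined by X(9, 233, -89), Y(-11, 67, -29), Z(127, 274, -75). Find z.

-21

The plane through X, Y, Z has equation −4784x + 7360y + 18768z = 1472.
Substituting W: (18768)z + (395600) = 1472, so z = -21.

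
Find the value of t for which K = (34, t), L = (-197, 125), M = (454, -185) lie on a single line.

The three points are collinear iff det[KL; KM] = 0.
This determinant is linear in t: (651)t + (-9765) = 0, so t = 15.

15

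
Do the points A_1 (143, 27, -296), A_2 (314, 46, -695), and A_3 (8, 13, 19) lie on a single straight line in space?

No

A_1A_2 = (171, 19, -399), A_1A_3 = (-135, -14, 315).
A_1A_2 × A_1A_3 = (399, 0, 171).
The cross product is nonzero, so the points do not lie on one line.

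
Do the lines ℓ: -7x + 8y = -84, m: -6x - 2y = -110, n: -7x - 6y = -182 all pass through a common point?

No

Lines aᵢx + bᵢy = cᵢ with pairwise distinct directions are concurrent exactly when det[aᵢ bᵢ cᵢ] = 0.
Here the determinant is -2352.
Nonzero, so no common point exists.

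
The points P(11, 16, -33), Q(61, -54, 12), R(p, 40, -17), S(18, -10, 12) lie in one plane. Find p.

-19

Normal to plane PQS: n = (-1980, -1935, -810); plane equation n·X = -26010.
Requiring n·R = -26010: (-1980)p + (-63630) = -26010.
So p = -19.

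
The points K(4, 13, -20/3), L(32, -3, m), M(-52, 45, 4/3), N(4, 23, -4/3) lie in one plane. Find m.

-32/3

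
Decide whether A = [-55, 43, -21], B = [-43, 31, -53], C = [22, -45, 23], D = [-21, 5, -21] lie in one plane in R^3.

A normal to the plane through A, B, C is n = AB × AC = (-3344, -2992, -132).
The plane has equation n·P = 58036. For D: n·D = 58036.
Equal, so D lies in the plane and all four are coplanar.

Yes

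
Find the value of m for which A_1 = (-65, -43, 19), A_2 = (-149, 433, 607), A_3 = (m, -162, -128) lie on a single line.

Collinearity requires A_1A_2 × A_1A_3 = 0; each component is linear in m.
The y-component gives (588)m + (25872) = 0, so m = -44.
The remaining components then also vanish.

-44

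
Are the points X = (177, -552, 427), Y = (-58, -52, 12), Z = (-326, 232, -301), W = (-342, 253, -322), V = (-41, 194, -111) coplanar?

The plane through X, Y, Z has normal n = XY × XZ = (-38640, 37665, 67260) and equation n·P = 1089660.
Checking the remaining points: n·W = 1086405, n·V = 1425390.
Since n·W = 1086405 ≠ 1089660, W is off the plane and the points are not all coplanar.

No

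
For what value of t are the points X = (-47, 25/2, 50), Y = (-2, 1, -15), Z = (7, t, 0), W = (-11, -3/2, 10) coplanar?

Coplanarity ⇔ det[XY; XZ; XW] = 0.
Expanding, this is linear in t: (540)t + (6750) = 0.
So t = -25/2.

-25/2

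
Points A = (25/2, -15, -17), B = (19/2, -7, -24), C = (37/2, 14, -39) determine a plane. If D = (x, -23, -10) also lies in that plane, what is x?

A normal to the plane is n = AB × AC = (27, -108, -135).
D lies in the plane iff n · AD = 0.
This gives (27)x + (-837/2) = 0, so x = 31/2.

31/2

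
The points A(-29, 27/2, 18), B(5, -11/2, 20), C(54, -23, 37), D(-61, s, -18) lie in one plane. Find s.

15/2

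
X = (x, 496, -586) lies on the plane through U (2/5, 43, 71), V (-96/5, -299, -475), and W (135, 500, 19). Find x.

1089/5

Coplanarity requires UV · (UW × UX) = 0.
UV = (-98/5, -342, -546), UW = (673/5, 457, -52); the triple product is linear in x with coefficient 267306 and constant term -291096234/5.
Setting it to zero: x = 1089/5.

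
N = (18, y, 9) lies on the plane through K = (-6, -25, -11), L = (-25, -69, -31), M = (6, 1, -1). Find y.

Coplanarity requires KL · (KM × KN) = 0.
KL = (-19, -44, -20), KM = (12, 26, 10); the triple product is linear in y with coefficient -50 and constant term 1350.
Setting it to zero: y = 27.

27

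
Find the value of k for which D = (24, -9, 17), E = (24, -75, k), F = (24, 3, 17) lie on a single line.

17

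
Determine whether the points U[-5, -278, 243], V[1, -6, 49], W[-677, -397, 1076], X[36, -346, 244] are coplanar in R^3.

Yes

A normal to the plane through U, V, W is n = UV × UW = (203490, 125370, 182070).
The plane has equation n·P = 8372700. For X: n·X = 8372700.
Equal, so X lies in the plane and all four are coplanar.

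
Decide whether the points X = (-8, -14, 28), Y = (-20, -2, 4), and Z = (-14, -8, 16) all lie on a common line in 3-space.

Yes

XY = (-12, 12, -24), XZ = (-6, 6, -12).
XY × XZ = (0, 0, 0).
The cross product vanishes, so the three points are collinear.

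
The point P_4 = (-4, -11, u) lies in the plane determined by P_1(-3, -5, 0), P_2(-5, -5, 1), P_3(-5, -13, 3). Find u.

2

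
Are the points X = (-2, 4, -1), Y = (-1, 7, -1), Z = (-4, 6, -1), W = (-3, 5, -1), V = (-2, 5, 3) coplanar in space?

No

The plane through X, Y, Z has normal n = XY × XZ = (0, 0, 8) and equation n·P = -8.
Checking the remaining points: n·W = -8, n·V = 24.
Since n·V = 24 ≠ -8, V is off the plane and the points are not all coplanar.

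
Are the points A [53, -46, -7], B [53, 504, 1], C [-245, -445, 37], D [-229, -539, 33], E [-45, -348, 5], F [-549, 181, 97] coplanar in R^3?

The plane through A, B, C has normal n = AB × AC = (27392, -2384, 163900) and equation n·P = 414140.
Checking the remaining points: n·D = 420908, n·E = 416492, n·F = 428588.
Since n·D = 420908 ≠ 414140, D is off the plane and the points are not all coplanar.

No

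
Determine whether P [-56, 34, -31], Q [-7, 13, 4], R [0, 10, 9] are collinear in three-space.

PQ = (49, -21, 35), PR = (56, -24, 40).
PQ × PR = (0, 0, 0).
The cross product vanishes, so the three points are collinear.

Yes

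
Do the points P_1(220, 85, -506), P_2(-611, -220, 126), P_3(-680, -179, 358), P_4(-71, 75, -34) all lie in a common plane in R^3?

No

A normal to the plane through P_1, P_2, P_3 is n = P_1P_2 × P_1P_3 = (-96672, 149184, -55116).
The plane has equation n·P = 19301496. For P_4: n·P_4 = 19926456.
19926456 ≠ 19301496, so P_4 is off the plane.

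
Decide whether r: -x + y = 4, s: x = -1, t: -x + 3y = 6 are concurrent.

Intersecting r and s: solving the 2×2 system gives (x, y) = (-1, 3).
Substitute into t: (-1)(-1) + (3)(3) = 10.
But t requires 6 ≠ 10, so the three lines have no common point.

No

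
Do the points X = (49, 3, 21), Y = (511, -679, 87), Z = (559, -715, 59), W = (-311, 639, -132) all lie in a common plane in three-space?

No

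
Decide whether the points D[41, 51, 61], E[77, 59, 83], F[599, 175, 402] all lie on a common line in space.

DE = (36, 8, 22), DF = (558, 124, 341).
Each component of DF is 31/2 times the corresponding component of DE, so DF = 31/2·DE and the points are collinear.

Yes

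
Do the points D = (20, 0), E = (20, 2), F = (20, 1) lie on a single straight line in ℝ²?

DE = (0, 2), DF = (0, 1).
Checking proportionality: DF = 1/2·DE, so the vectors are parallel and the points are collinear.

Yes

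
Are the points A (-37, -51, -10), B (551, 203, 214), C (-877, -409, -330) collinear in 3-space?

AB = (588, 254, 224), AC = (-840, -358, -320).
Comparing components 2 and 3: (254)(-320) − (224)(-358) = -1088 ≠ 0, so AB and AC are not parallel and the points are not collinear.

No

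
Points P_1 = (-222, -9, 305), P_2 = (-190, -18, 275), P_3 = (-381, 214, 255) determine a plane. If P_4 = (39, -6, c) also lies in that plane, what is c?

-25

The plane through P_1, P_2, P_3 has equation 7140x + 6370y + 5705z = 97615.
Substituting P_4: (5705)c + (240240) = 97615, so c = -25.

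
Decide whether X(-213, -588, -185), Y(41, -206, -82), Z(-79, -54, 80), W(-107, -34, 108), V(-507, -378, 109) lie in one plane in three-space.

Yes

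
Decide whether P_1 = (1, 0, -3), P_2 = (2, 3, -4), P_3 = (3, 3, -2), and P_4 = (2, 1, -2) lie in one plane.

With P_1 as base: P_1P_2 = (1, 3, -1), P_1P_3 = (2, 3, 1), P_1P_4 = (1, 1, 1).
P_1P_3 × P_1P_4 = (2, -1, -1).
P_1P_2 · (P_1P_3 × P_1P_4) = 0.
The scalar triple product vanishes, so the four points are coplanar.

Yes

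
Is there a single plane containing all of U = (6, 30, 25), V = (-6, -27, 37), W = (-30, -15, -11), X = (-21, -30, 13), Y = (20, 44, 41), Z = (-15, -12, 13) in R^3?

Yes

The plane through U, V, W has normal n = UV × UW = (2592, -864, -1512) and equation n·P = -48168.
Checking the remaining points: n·X = -48168, n·Y = -48168, n·Z = -48168.
All equal -48168, so all 6 points lie in one plane.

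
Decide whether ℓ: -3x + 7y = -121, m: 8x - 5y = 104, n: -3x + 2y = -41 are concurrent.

Yes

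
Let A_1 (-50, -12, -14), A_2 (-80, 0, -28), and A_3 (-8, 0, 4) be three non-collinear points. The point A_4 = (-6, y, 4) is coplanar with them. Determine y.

16

The plane through A_1, A_2, A_3 has equation 384x − 48y − 864z = -6528.
Substituting A_4: (-48)y + (-5760) = -6528, so y = 16.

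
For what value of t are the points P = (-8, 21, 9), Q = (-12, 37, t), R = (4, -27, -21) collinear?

Collinearity requires PQ × PR = 0; each component is linear in t.
The x-component gives (48)t + (-912) = 0, so t = 19.
The remaining components then also vanish.

19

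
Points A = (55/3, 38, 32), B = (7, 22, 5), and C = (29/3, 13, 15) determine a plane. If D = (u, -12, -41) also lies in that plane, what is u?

-13

The plane through A, B, C has equation −403x + (124/3)y + (434/3)z = -3565/3.
Substituting D: (-403)u + (-19282/3) = -3565/3, so u = -13.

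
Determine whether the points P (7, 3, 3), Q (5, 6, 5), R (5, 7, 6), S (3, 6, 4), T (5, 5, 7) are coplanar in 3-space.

No

The plane through P, Q, R has normal n = PQ × PR = (1, 2, -2) and equation n·X = 7.
Checking the remaining points: n·S = 7, n·T = 1.
Since n·T = 1 ≠ 7, T is off the plane and the points are not all coplanar.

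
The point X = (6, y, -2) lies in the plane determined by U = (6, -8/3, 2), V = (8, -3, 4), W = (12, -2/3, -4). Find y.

-5/3

A normal to the plane is n = UV × UW = (-2, 24, 6).
X lies in the plane iff n · UX = 0.
This gives (24)y + (40) = 0, so y = -5/3.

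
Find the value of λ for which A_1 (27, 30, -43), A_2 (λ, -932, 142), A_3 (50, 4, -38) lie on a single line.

878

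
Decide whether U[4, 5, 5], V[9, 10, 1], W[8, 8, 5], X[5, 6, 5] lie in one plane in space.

No

With U as base: UV = (5, 5, -4), UW = (4, 3, 0), UX = (1, 1, 0).
UW × UX = (0, 0, 1).
UV · (UW × UX) = -4.
Since -4 ≠ 0, the four points are not coplanar.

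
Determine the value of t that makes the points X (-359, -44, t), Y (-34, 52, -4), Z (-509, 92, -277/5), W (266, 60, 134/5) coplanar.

Coplanarity ⇔ det[XY; XZ; XW] = 0.
Expanding, this is linear in t: (15800)t + (521400) = 0.
So t = -33.

-33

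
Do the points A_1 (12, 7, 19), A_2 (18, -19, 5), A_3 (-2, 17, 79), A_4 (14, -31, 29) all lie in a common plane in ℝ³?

No

With A_1 as base: A_1A_2 = (6, -26, -14), A_1A_3 = (-14, 10, 60), A_1A_4 = (2, -38, 10).
A_1A_3 × A_1A_4 = (2380, 260, 512).
A_1A_2 · (A_1A_3 × A_1A_4) = 352.
Since 352 ≠ 0, the four points are not coplanar.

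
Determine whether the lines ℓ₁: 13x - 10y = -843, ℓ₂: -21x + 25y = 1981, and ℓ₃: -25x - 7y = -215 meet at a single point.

Lines aᵢx + bᵢy = cᵢ with pairwise distinct directions are concurrent exactly when det[aᵢ bᵢ cᵢ] = 0.
Here the determinant is 0.
It vanishes, so the lines are concurrent at (-11, 70).

Yes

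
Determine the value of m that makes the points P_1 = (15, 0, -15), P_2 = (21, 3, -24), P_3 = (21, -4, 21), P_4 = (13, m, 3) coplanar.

-10/3

The points are coplanar iff P_1P_2 · (P_1P_3 × P_1P_4) = 0.
Expanding, this is linear in m: (-270)m + (-900) = 0.
So m = -10/3.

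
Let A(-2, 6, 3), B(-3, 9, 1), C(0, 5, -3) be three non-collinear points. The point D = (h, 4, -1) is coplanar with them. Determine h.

0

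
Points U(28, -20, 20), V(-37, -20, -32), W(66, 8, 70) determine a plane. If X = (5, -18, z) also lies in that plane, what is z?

The plane through U, V, W has equation 1456x + 1274y − 1820z = -21112.
Substituting X: (-1820)z + (-15652) = -21112, so z = 3.

3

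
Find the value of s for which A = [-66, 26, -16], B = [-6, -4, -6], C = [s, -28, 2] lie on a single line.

Direction AB = (60, -30, 10). From the y-coordinate of C, the parameter along the line is τ = (-28 − 26)/(-30) = 9/5.
Then s = (-66) + 9/5·(60) = 42.

42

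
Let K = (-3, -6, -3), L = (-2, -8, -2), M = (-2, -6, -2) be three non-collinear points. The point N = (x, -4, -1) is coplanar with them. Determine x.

A normal to the plane is n = KL × KM = (-2, 0, 2).
N lies in the plane iff n · KN = 0.
This gives (-2)x + (-2) = 0, so x = -1.

-1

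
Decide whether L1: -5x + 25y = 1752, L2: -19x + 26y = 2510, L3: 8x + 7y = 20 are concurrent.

No

Intersecting L1 and L2: solving the 2×2 system gives (x, y) = (-17198/345, 20738/345).
Substitute into L3: (8)(-17198/345) + (7)(20738/345) = 7582/345.
But L3 requires 20 ≠ 7582/345, so the three lines have no common point.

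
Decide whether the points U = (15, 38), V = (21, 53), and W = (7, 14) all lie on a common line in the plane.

No

UV = (6, 15), UW = (-8, -24).
Twice the signed area of △UVW is (6)(-24) − (15)(-8) = -24.
The area is nonzero, so the three points are not collinear.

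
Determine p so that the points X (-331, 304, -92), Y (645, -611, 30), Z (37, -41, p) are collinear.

-46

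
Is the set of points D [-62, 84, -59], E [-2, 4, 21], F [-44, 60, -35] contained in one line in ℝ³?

DE = (60, -80, 80), DF = (18, -24, 24).
Each component of DF is 3/10 times the corresponding component of DE, so DF = 3/10·DE and the points are collinear.

Yes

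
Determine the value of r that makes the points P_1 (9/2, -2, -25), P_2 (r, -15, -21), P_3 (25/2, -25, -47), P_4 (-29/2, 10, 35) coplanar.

4

The points are coplanar iff P_1P_2 · (P_1P_3 × P_1P_4) = 0.
Expanding, this is linear in r: (-1116)r + (4464) = 0.
So r = 4.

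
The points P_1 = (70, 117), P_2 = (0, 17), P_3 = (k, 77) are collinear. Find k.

42

The three points are collinear iff det[P_1P_2; P_1P_3] = 0.
This determinant is linear in k: (100)k + (-4200) = 0, so k = 42.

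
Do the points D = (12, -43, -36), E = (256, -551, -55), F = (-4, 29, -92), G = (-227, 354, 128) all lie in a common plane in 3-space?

No

The four points are coplanar iff the 3×3 determinant with rows DE, DF, DG is zero.
Rows: (244, -508, -19), (-16, 72, -56), (-239, 397, 164).
Expanding along the first row: (244)(34040) − (-508)(-16008) + (-19)(10856) = -32568.
Nonzero ⇒ not coplanar.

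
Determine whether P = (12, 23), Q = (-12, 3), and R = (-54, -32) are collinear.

Yes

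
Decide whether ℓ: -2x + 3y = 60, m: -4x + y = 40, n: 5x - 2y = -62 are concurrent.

Yes

Intersecting ℓ and m: solving the 2×2 system gives (x, y) = (-6, 16).
Substitute into n: (5)(-6) + (-2)(16) = -62.
This equals -62, so (-6, 16) lies on all three lines and they are concurrent.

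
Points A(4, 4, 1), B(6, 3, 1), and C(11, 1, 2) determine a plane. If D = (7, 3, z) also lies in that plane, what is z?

2

A normal to the plane is n = AB × AC = (-1, -2, 1).
D lies in the plane iff n · AD = 0.
This gives (1)z + (-2) = 0, so z = 2.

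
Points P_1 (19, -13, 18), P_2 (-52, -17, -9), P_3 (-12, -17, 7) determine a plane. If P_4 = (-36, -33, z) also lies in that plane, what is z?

The plane through P_1, P_2, P_3 has equation −64x + 56y + 160z = 936.
Substituting P_4: (160)z + (456) = 936, so z = 3.

3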